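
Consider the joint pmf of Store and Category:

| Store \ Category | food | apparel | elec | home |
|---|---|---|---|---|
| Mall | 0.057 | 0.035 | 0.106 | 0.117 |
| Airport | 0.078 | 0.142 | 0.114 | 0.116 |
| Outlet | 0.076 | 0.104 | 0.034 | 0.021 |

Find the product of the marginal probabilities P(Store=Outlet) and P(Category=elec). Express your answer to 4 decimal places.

P(Store=Outlet) = 0.076 + 0.104 + 0.034 + 0.021 = 0.235.
P(Category=elec) = 0.106 + 0.114 + 0.034 = 0.254.
Product: 0.235 × 0.254 = 0.0597.

0.0597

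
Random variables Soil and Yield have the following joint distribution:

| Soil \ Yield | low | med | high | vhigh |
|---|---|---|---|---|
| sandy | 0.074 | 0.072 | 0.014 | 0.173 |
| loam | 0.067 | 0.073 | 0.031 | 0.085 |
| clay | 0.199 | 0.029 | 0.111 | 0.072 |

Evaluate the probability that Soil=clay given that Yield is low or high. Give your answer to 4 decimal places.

P(Yield=low) = 0.074 + 0.067 + 0.199 = 0.340.
P(Yield=high) = 0.014 + 0.031 + 0.111 = 0.156.
P(Yield ∈ {low, high}) = 0.340 + 0.156 = 0.496; P(Soil=clay, Yield ∈ {low, high}) = 0.199 + 0.111 = 0.310.
P(Soil=clay | Yield ∈ {low, high}) = 0.310/0.496 = 0.6250.

0.6250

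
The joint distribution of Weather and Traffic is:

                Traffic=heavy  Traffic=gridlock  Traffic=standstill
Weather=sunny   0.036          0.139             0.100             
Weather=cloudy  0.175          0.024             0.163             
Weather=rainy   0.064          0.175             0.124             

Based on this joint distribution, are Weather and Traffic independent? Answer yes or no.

P(Weather=cloudy) = 0.362 and P(Traffic=gridlock) = 0.338, so their product is 0.12236, but P(Weather=cloudy, Traffic=gridlock) = 0.024. Since these differ, Weather and Traffic are not independent.

no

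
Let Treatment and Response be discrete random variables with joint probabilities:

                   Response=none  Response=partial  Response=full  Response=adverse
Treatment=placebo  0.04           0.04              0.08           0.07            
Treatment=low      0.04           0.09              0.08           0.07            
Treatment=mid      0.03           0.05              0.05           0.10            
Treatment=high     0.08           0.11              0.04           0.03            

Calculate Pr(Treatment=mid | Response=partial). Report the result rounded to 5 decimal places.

P(Response=partial) = 0.04 + 0.09 + 0.05 + 0.11 = 0.29.
P(Treatment=mid | Response=partial) = 0.05/0.29 = 0.17241.

0.17241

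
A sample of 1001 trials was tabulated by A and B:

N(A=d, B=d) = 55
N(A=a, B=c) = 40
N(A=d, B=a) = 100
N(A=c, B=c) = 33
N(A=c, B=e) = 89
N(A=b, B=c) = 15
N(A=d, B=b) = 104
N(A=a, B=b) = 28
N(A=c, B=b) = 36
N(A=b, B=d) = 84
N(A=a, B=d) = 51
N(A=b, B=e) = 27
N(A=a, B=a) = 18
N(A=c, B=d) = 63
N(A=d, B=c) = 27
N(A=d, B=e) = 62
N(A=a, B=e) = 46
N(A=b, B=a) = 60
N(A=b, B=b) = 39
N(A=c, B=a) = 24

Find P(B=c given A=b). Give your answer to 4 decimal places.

Total with A=b: 60 + 39 + 15 + 84 + 27 = 225.
P(B=c | A=b) = 15/225 = 0.0667.

0.0667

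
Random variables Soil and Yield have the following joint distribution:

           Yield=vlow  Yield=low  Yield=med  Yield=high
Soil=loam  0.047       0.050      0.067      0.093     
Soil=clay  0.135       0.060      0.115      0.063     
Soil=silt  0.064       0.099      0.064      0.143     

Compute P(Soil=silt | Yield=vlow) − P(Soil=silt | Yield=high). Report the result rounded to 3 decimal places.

-0.218

P(Yield=vlow) = 0.047 + 0.135 + 0.064 = 0.246; P(Soil=silt | Yield=vlow) = 0.064/0.246 = 0.2602.
P(Yield=high) = 0.093 + 0.063 + 0.143 = 0.299; P(Soil=silt | Yield=high) = 0.143/0.299 = 0.4783.
Difference = -0.218.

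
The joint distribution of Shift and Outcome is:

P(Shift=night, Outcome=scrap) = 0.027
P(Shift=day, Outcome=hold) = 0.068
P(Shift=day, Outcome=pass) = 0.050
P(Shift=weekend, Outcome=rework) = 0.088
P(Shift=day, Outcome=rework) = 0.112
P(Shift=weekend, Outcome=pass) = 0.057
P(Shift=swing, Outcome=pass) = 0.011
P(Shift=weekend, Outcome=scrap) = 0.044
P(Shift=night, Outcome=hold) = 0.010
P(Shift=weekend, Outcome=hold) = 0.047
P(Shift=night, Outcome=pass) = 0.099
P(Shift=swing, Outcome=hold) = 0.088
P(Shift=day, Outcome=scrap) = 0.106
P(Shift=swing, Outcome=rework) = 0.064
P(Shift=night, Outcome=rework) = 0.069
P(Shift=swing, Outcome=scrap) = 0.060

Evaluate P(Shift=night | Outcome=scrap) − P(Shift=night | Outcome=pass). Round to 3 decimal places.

-0.342

P(Outcome=scrap) = 0.106 + 0.060 + 0.027 + 0.044 = 0.237; P(Shift=night | Outcome=scrap) = 0.027/0.237 = 0.1139.
P(Outcome=pass) = 0.050 + 0.011 + 0.099 + 0.057 = 0.217; P(Shift=night | Outcome=pass) = 0.099/0.217 = 0.4562.
Difference = -0.342.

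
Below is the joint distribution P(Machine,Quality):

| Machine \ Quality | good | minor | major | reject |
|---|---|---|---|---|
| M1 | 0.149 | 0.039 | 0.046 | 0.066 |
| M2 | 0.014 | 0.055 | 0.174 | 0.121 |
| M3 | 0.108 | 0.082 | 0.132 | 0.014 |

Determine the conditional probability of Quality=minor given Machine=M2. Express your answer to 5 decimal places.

P(Machine=M2) = 0.014 + 0.055 + 0.174 + 0.121 = 0.364.
P(Quality=minor | Machine=M2) = 0.055/0.364 = 0.15110.

0.15110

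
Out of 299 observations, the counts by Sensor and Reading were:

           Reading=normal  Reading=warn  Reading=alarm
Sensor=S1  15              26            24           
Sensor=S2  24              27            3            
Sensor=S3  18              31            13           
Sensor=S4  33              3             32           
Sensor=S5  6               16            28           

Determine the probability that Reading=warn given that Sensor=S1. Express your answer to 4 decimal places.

0.4000

Total with Sensor=S1: 15 + 26 + 24 = 65.
P(Reading=warn | Sensor=S1) = 26/65 = 0.4000.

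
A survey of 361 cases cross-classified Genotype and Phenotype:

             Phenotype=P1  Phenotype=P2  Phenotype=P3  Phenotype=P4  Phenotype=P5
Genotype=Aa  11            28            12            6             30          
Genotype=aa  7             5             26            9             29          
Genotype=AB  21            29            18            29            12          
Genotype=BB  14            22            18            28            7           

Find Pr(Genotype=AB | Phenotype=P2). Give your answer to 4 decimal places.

0.3452

Total with Phenotype=P2: 28 + 5 + 29 + 22 = 84.
P(Genotype=AB | Phenotype=P2) = 29/84 = 0.3452.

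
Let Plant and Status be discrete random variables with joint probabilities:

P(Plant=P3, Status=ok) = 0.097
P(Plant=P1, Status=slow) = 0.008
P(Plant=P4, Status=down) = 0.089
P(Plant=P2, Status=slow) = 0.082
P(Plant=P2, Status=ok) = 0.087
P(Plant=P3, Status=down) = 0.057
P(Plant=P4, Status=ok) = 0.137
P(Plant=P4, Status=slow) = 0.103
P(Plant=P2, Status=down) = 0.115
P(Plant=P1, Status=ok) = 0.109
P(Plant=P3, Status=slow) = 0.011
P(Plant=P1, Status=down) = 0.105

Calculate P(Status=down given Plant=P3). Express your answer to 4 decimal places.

0.3455

P(Plant=P3) = 0.097 + 0.011 + 0.057 = 0.165.
P(Status=down | Plant=P3) = 0.057/0.165 = 0.3455.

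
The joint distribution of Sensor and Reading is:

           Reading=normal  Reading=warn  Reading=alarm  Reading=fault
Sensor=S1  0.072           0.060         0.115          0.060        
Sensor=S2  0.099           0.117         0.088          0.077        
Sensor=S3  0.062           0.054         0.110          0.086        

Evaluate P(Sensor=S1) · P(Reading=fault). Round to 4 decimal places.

P(Sensor=S1) = 0.072 + 0.060 + 0.115 + 0.060 = 0.307.
P(Reading=fault) = 0.060 + 0.077 + 0.086 = 0.223.
Product: 0.307 × 0.223 = 0.0685.

0.0685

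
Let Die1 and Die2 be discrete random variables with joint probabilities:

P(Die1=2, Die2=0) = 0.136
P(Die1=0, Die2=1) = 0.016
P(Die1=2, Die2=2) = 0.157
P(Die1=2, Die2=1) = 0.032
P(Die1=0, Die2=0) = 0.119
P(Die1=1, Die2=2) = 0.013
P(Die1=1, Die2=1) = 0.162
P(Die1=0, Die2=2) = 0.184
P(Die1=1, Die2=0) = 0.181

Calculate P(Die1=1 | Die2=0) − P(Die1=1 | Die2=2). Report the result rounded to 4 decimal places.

0.3784

P(Die2=0) = 0.119 + 0.181 + 0.136 = 0.436; P(Die1=1 | Die2=0) = 0.181/0.436 = 0.41514.
P(Die2=2) = 0.184 + 0.013 + 0.157 = 0.354; P(Die1=1 | Die2=2) = 0.013/0.354 = 0.03672.
Difference = 0.3784.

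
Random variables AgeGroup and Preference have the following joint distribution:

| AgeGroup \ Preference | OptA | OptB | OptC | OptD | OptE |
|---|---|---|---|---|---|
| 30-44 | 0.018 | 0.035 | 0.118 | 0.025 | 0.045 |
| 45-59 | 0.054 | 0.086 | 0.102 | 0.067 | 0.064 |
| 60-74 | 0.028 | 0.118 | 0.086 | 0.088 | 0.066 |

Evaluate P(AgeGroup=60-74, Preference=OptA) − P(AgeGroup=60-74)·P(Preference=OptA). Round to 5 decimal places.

P(AgeGroup=60-74) = 0.028 + 0.118 + 0.086 + 0.088 + 0.066 = 0.386.
P(Preference=OptA) = 0.018 + 0.054 + 0.028 = 0.100.
P(AgeGroup=60-74, Preference=OptA) − P(AgeGroup=60-74)P(Preference=OptA) = 0.028 − 0.386×0.100 = -0.01060.

-0.01060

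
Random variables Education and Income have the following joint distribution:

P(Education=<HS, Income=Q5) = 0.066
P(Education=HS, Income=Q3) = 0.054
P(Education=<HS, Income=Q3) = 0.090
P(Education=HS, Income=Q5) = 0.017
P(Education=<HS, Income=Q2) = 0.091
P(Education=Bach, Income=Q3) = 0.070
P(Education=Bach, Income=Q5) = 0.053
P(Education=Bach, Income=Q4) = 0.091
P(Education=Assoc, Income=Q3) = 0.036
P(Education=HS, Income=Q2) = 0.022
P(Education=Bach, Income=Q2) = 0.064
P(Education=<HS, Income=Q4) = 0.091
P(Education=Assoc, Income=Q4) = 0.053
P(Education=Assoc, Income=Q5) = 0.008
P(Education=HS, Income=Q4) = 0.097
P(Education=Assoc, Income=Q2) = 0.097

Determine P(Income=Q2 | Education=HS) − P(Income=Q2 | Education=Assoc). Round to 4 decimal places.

P(Education=HS) = 0.022 + 0.054 + 0.097 + 0.017 = 0.190; P(Income=Q2 | Education=HS) = 0.022/0.190 = 0.11579.
P(Education=Assoc) = 0.097 + 0.036 + 0.053 + 0.008 = 0.194; P(Income=Q2 | Education=Assoc) = 0.097/0.194 = 0.50000.
Difference = -0.3842.

-0.3842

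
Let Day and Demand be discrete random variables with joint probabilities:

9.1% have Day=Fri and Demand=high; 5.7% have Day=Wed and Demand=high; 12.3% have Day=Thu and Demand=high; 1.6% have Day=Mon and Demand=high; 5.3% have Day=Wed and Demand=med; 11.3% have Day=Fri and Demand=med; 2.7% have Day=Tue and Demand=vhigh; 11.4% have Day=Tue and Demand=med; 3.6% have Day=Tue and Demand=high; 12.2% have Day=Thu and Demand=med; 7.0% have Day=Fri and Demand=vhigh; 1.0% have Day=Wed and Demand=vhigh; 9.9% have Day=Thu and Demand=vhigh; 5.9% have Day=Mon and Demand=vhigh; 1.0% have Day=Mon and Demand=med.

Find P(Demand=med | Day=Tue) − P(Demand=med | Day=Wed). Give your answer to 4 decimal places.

0.2024

P(Day=Tue) = 0.114 + 0.036 + 0.027 = 0.177; P(Demand=med | Day=Tue) = 0.114/0.177 = 0.64407.
P(Day=Wed) = 0.053 + 0.057 + 0.010 = 0.120; P(Demand=med | Day=Wed) = 0.053/0.120 = 0.44167.
Difference = 0.2024.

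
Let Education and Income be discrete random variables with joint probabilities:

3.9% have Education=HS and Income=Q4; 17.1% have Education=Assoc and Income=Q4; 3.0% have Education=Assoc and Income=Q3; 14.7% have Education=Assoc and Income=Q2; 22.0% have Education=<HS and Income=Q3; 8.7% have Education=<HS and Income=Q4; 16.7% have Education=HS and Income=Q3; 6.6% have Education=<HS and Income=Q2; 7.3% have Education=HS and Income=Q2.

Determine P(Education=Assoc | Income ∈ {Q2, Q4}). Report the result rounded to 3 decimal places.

P(Income=Q2) = 0.066 + 0.073 + 0.147 = 0.286.
P(Income=Q4) = 0.087 + 0.039 + 0.171 = 0.297.
P(Income ∈ {Q2, Q4}) = 0.286 + 0.297 = 0.583; P(Education=Assoc, Income ∈ {Q2, Q4}) = 0.147 + 0.171 = 0.318.
P(Education=Assoc | Income ∈ {Q2, Q4}) = 0.318/0.583 = 0.545.

0.545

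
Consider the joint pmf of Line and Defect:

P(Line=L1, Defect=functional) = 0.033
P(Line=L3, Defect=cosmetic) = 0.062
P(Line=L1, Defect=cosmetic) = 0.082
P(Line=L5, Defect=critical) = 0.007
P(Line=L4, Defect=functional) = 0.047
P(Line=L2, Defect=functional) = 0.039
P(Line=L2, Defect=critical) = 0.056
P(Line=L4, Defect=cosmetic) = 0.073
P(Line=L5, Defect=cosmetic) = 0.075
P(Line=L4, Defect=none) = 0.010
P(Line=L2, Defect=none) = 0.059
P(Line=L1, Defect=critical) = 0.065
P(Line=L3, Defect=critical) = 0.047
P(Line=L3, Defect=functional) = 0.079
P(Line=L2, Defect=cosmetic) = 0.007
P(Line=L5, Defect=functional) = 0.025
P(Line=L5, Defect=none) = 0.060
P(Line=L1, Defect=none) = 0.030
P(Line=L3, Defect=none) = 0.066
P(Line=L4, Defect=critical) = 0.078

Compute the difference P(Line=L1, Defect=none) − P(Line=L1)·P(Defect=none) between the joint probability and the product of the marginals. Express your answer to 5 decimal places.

-0.01725

P(Line=L1) = 0.030 + 0.082 + 0.033 + 0.065 = 0.210.
P(Defect=none) = 0.030 + 0.059 + 0.066 + 0.010 + 0.060 = 0.225.
P(Line=L1, Defect=none) − P(Line=L1)P(Defect=none) = 0.030 − 0.210×0.225 = -0.01725.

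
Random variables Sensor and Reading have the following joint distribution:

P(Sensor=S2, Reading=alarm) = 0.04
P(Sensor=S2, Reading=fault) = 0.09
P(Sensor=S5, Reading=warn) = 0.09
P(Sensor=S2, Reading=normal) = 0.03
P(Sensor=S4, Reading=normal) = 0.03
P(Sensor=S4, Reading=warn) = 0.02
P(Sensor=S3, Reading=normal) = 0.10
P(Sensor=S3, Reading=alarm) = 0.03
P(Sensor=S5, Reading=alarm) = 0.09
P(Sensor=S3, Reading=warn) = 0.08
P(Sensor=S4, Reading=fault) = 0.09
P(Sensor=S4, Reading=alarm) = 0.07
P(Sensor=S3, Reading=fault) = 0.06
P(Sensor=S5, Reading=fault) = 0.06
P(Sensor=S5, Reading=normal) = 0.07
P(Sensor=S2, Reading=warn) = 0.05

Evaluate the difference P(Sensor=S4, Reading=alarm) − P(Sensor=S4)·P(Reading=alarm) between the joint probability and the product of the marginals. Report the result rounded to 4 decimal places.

0.0217

P(Sensor=S4) = 0.03 + 0.02 + 0.07 + 0.09 = 0.21.
P(Reading=alarm) = 0.04 + 0.03 + 0.07 + 0.09 = 0.23.
P(Sensor=S4, Reading=alarm) − P(Sensor=S4)P(Reading=alarm) = 0.07 − 0.21×0.23 = 0.0217.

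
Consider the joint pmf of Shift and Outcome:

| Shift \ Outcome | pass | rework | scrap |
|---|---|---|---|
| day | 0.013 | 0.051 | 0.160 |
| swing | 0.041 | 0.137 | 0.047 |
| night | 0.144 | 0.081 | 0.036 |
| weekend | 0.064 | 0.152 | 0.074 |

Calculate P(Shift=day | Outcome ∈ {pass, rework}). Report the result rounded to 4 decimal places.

P(Outcome=pass) = 0.013 + 0.041 + 0.144 + 0.064 = 0.262.
P(Outcome=rework) = 0.051 + 0.137 + 0.081 + 0.152 = 0.421.
P(Outcome ∈ {pass, rework}) = 0.262 + 0.421 = 0.683; P(Shift=day, Outcome ∈ {pass, rework}) = 0.013 + 0.051 = 0.064.
P(Shift=day | Outcome ∈ {pass, rework}) = 0.064/0.683 = 0.0937.

0.0937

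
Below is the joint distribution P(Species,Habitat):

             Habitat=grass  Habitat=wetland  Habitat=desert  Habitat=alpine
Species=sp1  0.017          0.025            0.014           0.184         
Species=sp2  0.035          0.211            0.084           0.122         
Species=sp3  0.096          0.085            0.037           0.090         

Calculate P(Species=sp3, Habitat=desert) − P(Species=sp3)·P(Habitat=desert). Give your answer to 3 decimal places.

P(Species=sp3) = 0.096 + 0.085 + 0.037 + 0.090 = 0.308.
P(Habitat=desert) = 0.014 + 0.084 + 0.037 = 0.135.
P(Species=sp3, Habitat=desert) − P(Species=sp3)P(Habitat=desert) = 0.037 − 0.308×0.135 = -0.005.

-0.005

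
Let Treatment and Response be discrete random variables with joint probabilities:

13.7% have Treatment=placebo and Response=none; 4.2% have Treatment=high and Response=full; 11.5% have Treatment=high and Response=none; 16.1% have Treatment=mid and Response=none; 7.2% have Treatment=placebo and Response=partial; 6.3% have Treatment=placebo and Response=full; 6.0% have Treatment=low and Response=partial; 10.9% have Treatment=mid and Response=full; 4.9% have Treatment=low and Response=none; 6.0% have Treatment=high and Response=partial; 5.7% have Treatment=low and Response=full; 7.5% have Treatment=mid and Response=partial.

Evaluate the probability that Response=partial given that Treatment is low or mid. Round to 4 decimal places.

P(Treatment=low) = 0.049 + 0.060 + 0.057 = 0.166.
P(Treatment=mid) = 0.161 + 0.075 + 0.109 = 0.345.
P(Treatment ∈ {low, mid}) = 0.166 + 0.345 = 0.511; P(Response=partial, Treatment ∈ {low, mid}) = 0.060 + 0.075 = 0.135.
P(Response=partial | Treatment ∈ {low, mid}) = 0.135/0.511 = 0.2642.

0.2642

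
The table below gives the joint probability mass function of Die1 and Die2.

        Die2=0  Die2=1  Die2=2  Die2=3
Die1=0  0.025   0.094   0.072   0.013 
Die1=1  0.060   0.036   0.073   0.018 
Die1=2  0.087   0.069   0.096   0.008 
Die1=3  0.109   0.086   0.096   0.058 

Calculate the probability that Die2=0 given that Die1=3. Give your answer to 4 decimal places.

0.3123

P(Die1=3) = 0.109 + 0.086 + 0.096 + 0.058 = 0.349.
P(Die2=0 | Die1=3) = 0.109/0.349 = 0.3123.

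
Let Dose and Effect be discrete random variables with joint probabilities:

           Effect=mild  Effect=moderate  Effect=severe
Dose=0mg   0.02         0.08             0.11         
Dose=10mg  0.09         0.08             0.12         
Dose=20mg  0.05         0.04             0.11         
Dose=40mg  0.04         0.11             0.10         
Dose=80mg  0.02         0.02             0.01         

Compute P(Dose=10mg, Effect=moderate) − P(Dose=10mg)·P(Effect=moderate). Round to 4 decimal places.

-0.0157

P(Dose=10mg) = 0.09 + 0.08 + 0.12 = 0.29.
P(Effect=moderate) = 0.08 + 0.08 + 0.04 + 0.11 + 0.02 = 0.33.
P(Dose=10mg, Effect=moderate) − P(Dose=10mg)P(Effect=moderate) = 0.08 − 0.29×0.33 = -0.0157.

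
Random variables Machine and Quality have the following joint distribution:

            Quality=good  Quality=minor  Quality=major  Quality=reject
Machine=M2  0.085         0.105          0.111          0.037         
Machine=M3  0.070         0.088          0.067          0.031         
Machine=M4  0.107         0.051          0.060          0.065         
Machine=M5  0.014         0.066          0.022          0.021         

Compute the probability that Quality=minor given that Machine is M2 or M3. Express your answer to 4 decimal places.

P(Machine=M2) = 0.085 + 0.105 + 0.111 + 0.037 = 0.338.
P(Machine=M3) = 0.070 + 0.088 + 0.067 + 0.031 = 0.256.
P(Machine ∈ {M2, M3}) = 0.338 + 0.256 = 0.594; P(Quality=minor, Machine ∈ {M2, M3}) = 0.105 + 0.088 = 0.193.
P(Quality=minor | Machine ∈ {M2, M3}) = 0.193/0.594 = 0.3249.

0.3249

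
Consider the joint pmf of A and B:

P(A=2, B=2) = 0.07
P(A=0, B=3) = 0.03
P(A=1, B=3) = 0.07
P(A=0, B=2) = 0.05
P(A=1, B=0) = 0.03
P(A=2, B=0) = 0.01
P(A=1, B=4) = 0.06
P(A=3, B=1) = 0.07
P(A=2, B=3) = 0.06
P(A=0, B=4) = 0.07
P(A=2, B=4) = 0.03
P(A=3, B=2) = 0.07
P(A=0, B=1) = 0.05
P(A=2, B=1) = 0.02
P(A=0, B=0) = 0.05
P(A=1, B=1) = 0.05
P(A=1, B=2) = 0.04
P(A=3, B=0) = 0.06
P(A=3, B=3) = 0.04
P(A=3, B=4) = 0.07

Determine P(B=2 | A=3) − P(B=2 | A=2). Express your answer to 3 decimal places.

-0.143

P(A=3) = 0.06 + 0.07 + 0.07 + 0.04 + 0.07 = 0.31; P(B=2 | A=3) = 0.07/0.31 = 0.2258.
P(A=2) = 0.01 + 0.02 + 0.07 + 0.06 + 0.03 = 0.19; P(B=2 | A=2) = 0.07/0.19 = 0.3684.
Difference = -0.143.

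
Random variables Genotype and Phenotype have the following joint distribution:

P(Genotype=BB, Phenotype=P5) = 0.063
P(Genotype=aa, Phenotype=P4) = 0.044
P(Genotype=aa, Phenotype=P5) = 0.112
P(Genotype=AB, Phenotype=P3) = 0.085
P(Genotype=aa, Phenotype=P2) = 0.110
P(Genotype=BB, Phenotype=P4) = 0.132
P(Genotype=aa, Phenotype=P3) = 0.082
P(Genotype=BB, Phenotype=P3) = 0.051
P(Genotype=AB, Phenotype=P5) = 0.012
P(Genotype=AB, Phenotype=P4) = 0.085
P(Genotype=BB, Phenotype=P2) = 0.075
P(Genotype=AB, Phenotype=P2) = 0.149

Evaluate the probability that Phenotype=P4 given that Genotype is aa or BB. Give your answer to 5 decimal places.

0.26308

P(Genotype=aa) = 0.110 + 0.082 + 0.044 + 0.112 = 0.348.
P(Genotype=BB) = 0.075 + 0.051 + 0.132 + 0.063 = 0.321.
P(Genotype ∈ {aa, BB}) = 0.348 + 0.321 = 0.669; P(Phenotype=P4, Genotype ∈ {aa, BB}) = 0.044 + 0.132 = 0.176.
P(Phenotype=P4 | Genotype ∈ {aa, BB}) = 0.176/0.669 = 0.26308.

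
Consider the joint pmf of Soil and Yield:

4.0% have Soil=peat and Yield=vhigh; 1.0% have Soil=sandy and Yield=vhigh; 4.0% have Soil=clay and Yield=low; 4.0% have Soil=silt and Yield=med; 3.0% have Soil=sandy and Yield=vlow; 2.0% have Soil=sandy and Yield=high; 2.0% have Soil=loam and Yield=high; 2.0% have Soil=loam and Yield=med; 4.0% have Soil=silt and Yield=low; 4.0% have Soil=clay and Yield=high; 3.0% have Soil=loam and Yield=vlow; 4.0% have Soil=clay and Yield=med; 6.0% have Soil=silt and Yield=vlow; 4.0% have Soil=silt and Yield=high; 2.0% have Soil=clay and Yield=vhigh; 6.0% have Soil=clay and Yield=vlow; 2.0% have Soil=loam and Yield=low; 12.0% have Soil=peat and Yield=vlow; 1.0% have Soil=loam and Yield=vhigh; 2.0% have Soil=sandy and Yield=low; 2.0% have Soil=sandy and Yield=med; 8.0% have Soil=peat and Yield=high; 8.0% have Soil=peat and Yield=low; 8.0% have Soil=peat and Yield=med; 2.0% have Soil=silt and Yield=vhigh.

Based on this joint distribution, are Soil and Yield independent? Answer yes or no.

Every cell satisfies P(Soil,Yield) = P(Soil)·P(Yield). For instance P(Soil=clay) = 0.200, P(Yield=vhigh) = 0.100, and 0.200×0.100 = 0.020 matches the joint entry. So Soil and Yield are independent.

yes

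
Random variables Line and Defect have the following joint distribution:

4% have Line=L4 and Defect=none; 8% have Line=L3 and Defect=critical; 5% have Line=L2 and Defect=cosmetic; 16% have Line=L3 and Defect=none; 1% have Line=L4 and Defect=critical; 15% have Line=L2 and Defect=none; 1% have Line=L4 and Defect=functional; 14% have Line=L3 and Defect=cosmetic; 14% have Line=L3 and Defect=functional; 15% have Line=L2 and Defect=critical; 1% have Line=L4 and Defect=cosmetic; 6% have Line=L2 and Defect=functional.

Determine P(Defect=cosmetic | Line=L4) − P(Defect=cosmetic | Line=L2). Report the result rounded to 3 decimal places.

0.021

P(Line=L4) = 0.04 + 0.01 + 0.01 + 0.01 = 0.07; P(Defect=cosmetic | Line=L4) = 0.01/0.07 = 0.1429.
P(Line=L2) = 0.15 + 0.05 + 0.06 + 0.15 = 0.41; P(Defect=cosmetic | Line=L2) = 0.05/0.41 = 0.1220.
Difference = 0.021.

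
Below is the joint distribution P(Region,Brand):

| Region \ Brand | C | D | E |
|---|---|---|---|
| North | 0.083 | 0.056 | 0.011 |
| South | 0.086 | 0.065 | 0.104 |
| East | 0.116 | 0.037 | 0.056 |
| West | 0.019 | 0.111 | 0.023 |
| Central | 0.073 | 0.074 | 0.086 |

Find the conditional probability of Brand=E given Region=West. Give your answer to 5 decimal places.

P(Region=West) = 0.019 + 0.111 + 0.023 = 0.153.
P(Brand=E | Region=West) = 0.023/0.153 = 0.15033.

0.15033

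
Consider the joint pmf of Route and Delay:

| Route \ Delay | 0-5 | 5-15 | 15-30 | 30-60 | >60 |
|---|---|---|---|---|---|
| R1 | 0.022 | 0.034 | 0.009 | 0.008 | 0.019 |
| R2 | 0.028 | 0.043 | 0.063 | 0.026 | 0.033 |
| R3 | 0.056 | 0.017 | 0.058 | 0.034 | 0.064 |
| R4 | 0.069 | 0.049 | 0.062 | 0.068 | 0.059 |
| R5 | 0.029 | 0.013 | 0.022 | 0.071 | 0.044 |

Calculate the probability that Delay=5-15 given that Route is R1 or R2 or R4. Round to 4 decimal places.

P(Route=R1) = 0.022 + 0.034 + 0.009 + 0.008 + 0.019 = 0.092.
P(Route=R2) = 0.028 + 0.043 + 0.063 + 0.026 + 0.033 = 0.193.
P(Route=R4) = 0.069 + 0.049 + 0.062 + 0.068 + 0.059 = 0.307.
P(Route ∈ {R1, R2, R4}) = 0.092 + 0.193 + 0.307 = 0.592; P(Delay=5-15, Route ∈ {R1, R2, R4}) = 0.034 + 0.043 + 0.049 = 0.126.
P(Delay=5-15 | Route ∈ {R1, R2, R4}) = 0.126/0.592 = 0.2128.

0.2128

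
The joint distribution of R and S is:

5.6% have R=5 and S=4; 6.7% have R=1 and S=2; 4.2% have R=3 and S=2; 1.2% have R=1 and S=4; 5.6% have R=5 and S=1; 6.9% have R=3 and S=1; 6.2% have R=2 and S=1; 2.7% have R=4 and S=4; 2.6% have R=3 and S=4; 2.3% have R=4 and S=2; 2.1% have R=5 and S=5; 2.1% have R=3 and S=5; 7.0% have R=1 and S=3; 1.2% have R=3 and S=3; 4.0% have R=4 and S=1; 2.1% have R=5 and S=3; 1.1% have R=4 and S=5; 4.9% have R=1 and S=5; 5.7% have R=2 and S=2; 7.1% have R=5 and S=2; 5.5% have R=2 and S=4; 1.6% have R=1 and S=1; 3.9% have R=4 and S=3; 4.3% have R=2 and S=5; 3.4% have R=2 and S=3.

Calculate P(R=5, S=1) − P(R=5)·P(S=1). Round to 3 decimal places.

P(R=5) = 0.056 + 0.071 + 0.021 + 0.056 + 0.021 = 0.225.
P(S=1) = 0.016 + 0.062 + 0.069 + 0.040 + 0.056 = 0.243.
P(R=5, S=1) − P(R=5)P(S=1) = 0.056 − 0.225×0.243 = 0.001.

0.001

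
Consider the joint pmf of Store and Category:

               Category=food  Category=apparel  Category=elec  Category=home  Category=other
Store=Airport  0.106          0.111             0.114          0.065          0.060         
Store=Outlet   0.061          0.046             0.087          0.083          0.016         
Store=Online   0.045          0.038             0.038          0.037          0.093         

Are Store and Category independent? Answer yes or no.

no

P(Store=Online) = 0.251 and P(Category=other) = 0.169, so their product is 0.04242, but P(Store=Online, Category=other) = 0.093. Since these differ, Store and Category are not independent.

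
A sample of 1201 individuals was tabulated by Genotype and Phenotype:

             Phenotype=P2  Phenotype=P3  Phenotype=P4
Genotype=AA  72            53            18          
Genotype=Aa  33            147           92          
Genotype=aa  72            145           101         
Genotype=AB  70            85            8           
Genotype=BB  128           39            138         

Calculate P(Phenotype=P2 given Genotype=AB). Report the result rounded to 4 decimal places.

0.4294

Total with Genotype=AB: 70 + 85 + 8 = 163.
P(Phenotype=P2 | Genotype=AB) = 70/163 = 0.4294.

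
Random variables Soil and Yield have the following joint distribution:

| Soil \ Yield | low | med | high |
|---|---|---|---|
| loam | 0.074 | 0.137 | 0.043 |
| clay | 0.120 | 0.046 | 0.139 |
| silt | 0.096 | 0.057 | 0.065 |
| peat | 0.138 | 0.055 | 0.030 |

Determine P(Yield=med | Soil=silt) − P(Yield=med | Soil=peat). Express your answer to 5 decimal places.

P(Soil=silt) = 0.096 + 0.057 + 0.065 = 0.218; P(Yield=med | Soil=silt) = 0.057/0.218 = 0.261468.
P(Soil=peat) = 0.138 + 0.055 + 0.030 = 0.223; P(Yield=med | Soil=peat) = 0.055/0.223 = 0.246637.
Difference = 0.01483.

0.01483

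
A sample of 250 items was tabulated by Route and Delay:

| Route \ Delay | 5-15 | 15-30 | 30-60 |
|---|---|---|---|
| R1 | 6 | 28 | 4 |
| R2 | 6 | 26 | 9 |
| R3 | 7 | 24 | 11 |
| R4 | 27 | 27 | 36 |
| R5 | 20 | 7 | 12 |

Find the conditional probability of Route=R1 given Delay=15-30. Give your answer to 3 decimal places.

Total with Delay=15-30: 28 + 26 + 24 + 27 + 7 = 112.
P(Route=R1 | Delay=15-30) = 28/112 = 0.250.

0.250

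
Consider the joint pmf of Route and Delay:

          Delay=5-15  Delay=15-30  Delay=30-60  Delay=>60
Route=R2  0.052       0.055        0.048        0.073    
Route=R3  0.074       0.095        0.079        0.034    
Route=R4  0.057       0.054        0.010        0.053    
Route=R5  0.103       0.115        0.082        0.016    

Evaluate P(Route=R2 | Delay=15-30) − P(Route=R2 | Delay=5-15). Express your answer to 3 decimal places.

-0.009

P(Delay=15-30) = 0.055 + 0.095 + 0.054 + 0.115 = 0.319; P(Route=R2 | Delay=15-30) = 0.055/0.319 = 0.1724.
P(Delay=5-15) = 0.052 + 0.074 + 0.057 + 0.103 = 0.286; P(Route=R2 | Delay=5-15) = 0.052/0.286 = 0.1818.
Difference = -0.009.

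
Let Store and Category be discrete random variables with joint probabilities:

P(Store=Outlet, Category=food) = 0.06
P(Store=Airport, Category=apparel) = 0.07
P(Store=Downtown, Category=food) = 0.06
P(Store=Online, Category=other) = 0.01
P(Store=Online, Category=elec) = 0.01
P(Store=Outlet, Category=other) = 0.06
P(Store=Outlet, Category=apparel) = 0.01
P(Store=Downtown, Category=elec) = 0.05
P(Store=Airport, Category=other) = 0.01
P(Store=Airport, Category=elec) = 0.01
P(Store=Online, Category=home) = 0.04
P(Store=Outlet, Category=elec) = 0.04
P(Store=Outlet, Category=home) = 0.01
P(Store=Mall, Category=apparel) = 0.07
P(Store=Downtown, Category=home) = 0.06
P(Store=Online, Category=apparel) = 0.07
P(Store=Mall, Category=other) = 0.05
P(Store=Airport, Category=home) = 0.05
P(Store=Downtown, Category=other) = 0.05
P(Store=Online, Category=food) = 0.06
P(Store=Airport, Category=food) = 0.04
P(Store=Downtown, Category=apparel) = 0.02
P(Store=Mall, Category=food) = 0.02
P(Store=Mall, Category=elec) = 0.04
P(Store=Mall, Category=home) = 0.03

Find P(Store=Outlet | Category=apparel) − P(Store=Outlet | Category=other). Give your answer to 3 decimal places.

P(Category=apparel) = 0.02 + 0.07 + 0.07 + 0.01 + 0.07 = 0.24; P(Store=Outlet | Category=apparel) = 0.01/0.24 = 0.0417.
P(Category=other) = 0.05 + 0.05 + 0.01 + 0.06 + 0.01 = 0.18; P(Store=Outlet | Category=other) = 0.06/0.18 = 0.3333.
Difference = -0.292.

-0.292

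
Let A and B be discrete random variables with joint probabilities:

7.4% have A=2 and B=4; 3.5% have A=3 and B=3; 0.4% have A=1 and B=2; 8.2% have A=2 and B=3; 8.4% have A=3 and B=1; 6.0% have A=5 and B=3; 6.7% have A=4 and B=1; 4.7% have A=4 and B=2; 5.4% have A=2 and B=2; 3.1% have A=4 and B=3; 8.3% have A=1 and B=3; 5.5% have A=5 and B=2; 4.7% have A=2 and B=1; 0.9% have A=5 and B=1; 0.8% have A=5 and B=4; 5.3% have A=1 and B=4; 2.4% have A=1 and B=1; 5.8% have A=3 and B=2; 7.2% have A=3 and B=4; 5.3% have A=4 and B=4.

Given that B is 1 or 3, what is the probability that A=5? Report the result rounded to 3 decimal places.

P(B=1) = 0.024 + 0.047 + 0.084 + 0.067 + 0.009 = 0.231.
P(B=3) = 0.083 + 0.082 + 0.035 + 0.031 + 0.060 = 0.291.
P(B ∈ {1, 3}) = 0.231 + 0.291 = 0.522; P(A=5, B ∈ {1, 3}) = 0.009 + 0.060 = 0.069.
P(A=5 | B ∈ {1, 3}) = 0.069/0.522 = 0.132.

0.132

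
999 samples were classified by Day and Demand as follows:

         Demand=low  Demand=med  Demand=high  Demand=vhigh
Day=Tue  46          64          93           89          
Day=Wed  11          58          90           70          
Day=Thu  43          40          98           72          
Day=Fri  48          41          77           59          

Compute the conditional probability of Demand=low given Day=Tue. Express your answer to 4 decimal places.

0.1575

Total with Day=Tue: 46 + 64 + 93 + 89 = 292.
P(Demand=low | Day=Tue) = 46/292 = 0.1575.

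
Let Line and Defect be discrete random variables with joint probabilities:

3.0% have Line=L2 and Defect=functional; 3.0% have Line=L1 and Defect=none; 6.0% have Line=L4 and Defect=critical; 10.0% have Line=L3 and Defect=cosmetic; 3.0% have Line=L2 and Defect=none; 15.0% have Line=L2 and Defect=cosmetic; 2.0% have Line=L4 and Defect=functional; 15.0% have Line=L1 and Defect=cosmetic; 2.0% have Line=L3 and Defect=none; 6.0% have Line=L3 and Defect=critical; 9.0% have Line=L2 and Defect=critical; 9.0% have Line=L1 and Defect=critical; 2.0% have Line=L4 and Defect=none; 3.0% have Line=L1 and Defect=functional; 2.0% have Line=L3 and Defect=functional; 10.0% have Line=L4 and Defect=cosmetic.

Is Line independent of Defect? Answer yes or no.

yes

Every cell satisfies P(Line,Defect) = P(Line)·P(Defect). For instance P(Line=L4) = 0.200, P(Defect=cosmetic) = 0.500, and 0.200×0.500 = 0.100 matches the joint entry. So Line and Defect are independent.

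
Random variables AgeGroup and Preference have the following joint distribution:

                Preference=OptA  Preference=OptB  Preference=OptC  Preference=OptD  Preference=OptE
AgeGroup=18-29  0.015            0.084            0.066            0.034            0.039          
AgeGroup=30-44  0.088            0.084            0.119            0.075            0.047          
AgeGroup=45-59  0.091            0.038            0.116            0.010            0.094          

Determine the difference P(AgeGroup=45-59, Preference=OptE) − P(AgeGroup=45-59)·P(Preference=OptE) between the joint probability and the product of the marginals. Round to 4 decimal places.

0.0312

P(AgeGroup=45-59) = 0.091 + 0.038 + 0.116 + 0.010 + 0.094 = 0.349.
P(Preference=OptE) = 0.039 + 0.047 + 0.094 = 0.180.
P(AgeGroup=45-59, Preference=OptE) − P(AgeGroup=45-59)P(Preference=OptE) = 0.094 − 0.349×0.180 = 0.0312.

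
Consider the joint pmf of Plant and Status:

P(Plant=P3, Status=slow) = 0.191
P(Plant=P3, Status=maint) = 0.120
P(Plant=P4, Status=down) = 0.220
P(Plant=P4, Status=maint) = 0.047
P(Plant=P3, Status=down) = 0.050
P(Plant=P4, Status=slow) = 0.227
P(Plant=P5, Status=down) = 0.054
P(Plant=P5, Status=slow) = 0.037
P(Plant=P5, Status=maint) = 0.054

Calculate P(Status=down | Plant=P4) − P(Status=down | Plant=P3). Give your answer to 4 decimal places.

0.3068

P(Plant=P4) = 0.227 + 0.220 + 0.047 = 0.494; P(Status=down | Plant=P4) = 0.220/0.494 = 0.44534.
P(Plant=P3) = 0.191 + 0.050 + 0.120 = 0.361; P(Status=down | Plant=P3) = 0.050/0.361 = 0.13850.
Difference = 0.3068.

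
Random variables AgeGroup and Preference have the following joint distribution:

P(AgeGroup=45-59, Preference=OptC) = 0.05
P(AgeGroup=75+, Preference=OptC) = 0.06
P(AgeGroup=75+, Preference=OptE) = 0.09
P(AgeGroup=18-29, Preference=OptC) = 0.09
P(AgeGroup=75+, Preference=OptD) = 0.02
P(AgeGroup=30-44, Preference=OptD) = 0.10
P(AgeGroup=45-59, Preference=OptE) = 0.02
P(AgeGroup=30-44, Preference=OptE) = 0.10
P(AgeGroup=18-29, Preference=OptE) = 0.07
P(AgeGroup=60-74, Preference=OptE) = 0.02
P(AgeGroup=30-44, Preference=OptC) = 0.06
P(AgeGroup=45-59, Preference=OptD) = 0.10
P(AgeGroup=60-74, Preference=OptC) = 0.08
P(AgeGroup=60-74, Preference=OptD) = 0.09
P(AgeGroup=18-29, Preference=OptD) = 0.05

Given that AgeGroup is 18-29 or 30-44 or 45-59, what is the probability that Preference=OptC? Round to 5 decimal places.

0.31250

P(AgeGroup=18-29) = 0.09 + 0.05 + 0.07 = 0.21.
P(AgeGroup=30-44) = 0.06 + 0.10 + 0.10 = 0.26.
P(AgeGroup=45-59) = 0.05 + 0.10 + 0.02 = 0.17.
P(AgeGroup ∈ {18-29, 30-44, 45-59}) = 0.21 + 0.26 + 0.17 = 0.64; P(Preference=OptC, AgeGroup ∈ {18-29, 30-44, 45-59}) = 0.09 + 0.06 + 0.05 = 0.20.
P(Preference=OptC | AgeGroup ∈ {18-29, 30-44, 45-59}) = 0.20/0.64 = 0.31250.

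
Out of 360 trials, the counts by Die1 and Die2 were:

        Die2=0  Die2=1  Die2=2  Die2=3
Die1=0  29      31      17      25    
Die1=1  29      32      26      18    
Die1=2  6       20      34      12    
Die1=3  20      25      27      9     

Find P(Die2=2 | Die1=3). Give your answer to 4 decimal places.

0.3333

Total with Die1=3: 20 + 25 + 27 + 9 = 81.
P(Die2=2 | Die1=3) = 27/81 = 0.3333.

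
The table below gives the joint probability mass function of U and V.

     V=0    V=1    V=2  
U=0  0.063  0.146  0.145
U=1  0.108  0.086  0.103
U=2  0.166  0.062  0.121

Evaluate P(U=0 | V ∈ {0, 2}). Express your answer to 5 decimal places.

0.29462

P(V=0) = 0.063 + 0.108 + 0.166 = 0.337.
P(V=2) = 0.145 + 0.103 + 0.121 = 0.369.
P(V ∈ {0, 2}) = 0.337 + 0.369 = 0.706; P(U=0, V ∈ {0, 2}) = 0.063 + 0.145 = 0.208.
P(U=0 | V ∈ {0, 2}) = 0.208/0.706 = 0.29462.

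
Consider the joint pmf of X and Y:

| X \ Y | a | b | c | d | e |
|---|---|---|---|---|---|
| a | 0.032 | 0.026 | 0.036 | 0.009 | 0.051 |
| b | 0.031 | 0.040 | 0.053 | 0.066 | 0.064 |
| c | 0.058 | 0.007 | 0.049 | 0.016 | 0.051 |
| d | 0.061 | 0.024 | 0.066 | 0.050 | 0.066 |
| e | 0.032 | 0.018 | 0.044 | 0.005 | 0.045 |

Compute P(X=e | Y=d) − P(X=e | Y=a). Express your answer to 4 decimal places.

-0.1153

P(Y=d) = 0.009 + 0.066 + 0.016 + 0.050 + 0.005 = 0.146; P(X=e | Y=d) = 0.005/0.146 = 0.03425.
P(Y=a) = 0.032 + 0.031 + 0.058 + 0.061 + 0.032 = 0.214; P(X=e | Y=a) = 0.032/0.214 = 0.14953.
Difference = -0.1153.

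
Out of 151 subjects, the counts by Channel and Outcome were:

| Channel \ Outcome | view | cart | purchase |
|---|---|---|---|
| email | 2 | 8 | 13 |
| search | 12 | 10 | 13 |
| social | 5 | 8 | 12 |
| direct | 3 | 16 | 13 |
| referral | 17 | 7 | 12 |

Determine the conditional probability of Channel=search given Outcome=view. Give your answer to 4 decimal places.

0.3077

Total with Outcome=view: 2 + 12 + 5 + 3 + 17 = 39.
P(Channel=search | Outcome=view) = 12/39 = 0.3077.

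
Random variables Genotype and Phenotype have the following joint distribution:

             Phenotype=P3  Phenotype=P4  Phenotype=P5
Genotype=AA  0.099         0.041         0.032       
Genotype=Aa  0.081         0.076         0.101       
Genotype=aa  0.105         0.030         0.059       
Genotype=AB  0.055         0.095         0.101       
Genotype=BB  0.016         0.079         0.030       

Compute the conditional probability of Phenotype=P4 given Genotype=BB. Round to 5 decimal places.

0.63200

P(Genotype=BB) = 0.016 + 0.079 + 0.030 = 0.125.
P(Phenotype=P4 | Genotype=BB) = 0.079/0.125 = 0.63200.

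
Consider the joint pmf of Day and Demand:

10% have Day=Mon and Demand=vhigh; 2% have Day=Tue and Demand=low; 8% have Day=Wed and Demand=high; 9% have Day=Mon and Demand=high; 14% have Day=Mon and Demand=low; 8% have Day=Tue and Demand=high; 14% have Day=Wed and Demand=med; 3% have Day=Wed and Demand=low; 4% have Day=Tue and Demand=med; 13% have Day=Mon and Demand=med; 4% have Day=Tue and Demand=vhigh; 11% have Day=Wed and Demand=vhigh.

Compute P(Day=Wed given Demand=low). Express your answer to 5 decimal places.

P(Demand=low) = 0.14 + 0.02 + 0.03 = 0.19.
P(Day=Wed | Demand=low) = 0.03/0.19 = 0.15789.

0.15789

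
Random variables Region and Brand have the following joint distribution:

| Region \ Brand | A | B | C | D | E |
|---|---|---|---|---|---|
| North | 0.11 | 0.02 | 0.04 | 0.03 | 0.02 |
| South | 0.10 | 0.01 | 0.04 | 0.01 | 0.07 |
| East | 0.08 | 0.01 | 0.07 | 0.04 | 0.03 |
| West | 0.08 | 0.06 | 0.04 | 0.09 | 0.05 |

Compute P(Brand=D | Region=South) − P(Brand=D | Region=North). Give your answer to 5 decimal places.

P(Region=South) = 0.10 + 0.01 + 0.04 + 0.01 + 0.07 = 0.23; P(Brand=D | Region=South) = 0.01/0.23 = 0.043478.
P(Region=North) = 0.11 + 0.02 + 0.04 + 0.03 + 0.02 = 0.22; P(Brand=D | Region=North) = 0.03/0.22 = 0.136364.
Difference = -0.09289.

-0.09289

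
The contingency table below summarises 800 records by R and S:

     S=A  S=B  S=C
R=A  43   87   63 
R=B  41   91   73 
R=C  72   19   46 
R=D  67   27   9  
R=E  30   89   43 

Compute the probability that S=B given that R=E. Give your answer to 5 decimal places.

Total with R=E: 30 + 89 + 43 = 162.
P(S=B | R=E) = 89/162 = 0.54938.

0.54938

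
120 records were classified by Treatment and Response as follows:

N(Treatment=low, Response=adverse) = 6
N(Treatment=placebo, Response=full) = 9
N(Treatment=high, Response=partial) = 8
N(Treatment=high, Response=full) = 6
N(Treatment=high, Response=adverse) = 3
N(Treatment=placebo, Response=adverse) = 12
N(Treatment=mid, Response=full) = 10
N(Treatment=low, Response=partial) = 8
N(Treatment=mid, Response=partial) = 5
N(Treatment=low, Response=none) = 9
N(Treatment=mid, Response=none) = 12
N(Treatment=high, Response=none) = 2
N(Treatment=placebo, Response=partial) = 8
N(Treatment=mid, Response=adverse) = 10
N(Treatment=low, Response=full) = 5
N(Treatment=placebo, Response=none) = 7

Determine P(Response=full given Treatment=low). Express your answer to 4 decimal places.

Total with Treatment=low: 9 + 8 + 5 + 6 = 28.
P(Response=full | Treatment=low) = 5/28 = 0.1786.

0.1786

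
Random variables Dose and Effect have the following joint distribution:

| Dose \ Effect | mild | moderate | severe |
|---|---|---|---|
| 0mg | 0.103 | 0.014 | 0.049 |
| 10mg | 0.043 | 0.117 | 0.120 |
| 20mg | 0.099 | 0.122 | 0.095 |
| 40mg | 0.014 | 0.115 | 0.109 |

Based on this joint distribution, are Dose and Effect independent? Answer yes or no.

no

P(Dose=0mg) = 0.166 and P(Effect=mild) = 0.259, so their product is 0.04299, but P(Dose=0mg, Effect=mild) = 0.103. Since these differ, Dose and Effect are not independent.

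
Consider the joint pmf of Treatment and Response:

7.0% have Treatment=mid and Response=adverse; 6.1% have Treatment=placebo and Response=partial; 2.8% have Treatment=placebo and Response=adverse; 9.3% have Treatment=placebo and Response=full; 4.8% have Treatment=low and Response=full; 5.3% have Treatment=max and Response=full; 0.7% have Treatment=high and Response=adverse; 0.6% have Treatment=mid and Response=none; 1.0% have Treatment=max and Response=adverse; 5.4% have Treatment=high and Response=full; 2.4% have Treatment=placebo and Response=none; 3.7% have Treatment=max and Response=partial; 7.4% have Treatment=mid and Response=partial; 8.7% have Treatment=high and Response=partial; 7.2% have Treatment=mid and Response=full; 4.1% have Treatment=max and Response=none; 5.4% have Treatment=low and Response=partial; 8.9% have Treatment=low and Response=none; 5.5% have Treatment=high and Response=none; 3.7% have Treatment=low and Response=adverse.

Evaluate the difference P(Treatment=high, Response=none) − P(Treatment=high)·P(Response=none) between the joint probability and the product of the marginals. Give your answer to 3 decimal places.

P(Treatment=high) = 0.055 + 0.087 + 0.054 + 0.007 = 0.203.
P(Response=none) = 0.024 + 0.089 + 0.006 + 0.055 + 0.041 = 0.215.
P(Treatment=high, Response=none) − P(Treatment=high)P(Response=none) = 0.055 − 0.203×0.215 = 0.011.

0.011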